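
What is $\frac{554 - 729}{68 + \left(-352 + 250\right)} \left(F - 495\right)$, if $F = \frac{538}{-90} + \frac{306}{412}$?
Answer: $- \frac{162301265}{63036} \approx -2574.7$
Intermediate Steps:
$F = - \frac{48529}{9270}$ ($F = 538 \left(- \frac{1}{90}\right) + 306 \cdot \frac{1}{412} = - \frac{269}{45} + \frac{153}{206} = - \frac{48529}{9270} \approx -5.2351$)
$\frac{554 - 729}{68 + \left(-352 + 250\right)} \left(F - 495\right) = \frac{554 - 729}{68 + \left(-352 + 250\right)} \left(- \frac{48529}{9270} - 495\right) = - \frac{175}{68 - 102} \left(- \frac{4637179}{9270}\right) = - \frac{175}{-34} \left(- \frac{4637179}{9270}\right) = \left(-175\right) \left(- \frac{1}{34}\right) \left(- \frac{4637179}{9270}\right) = \frac{175}{34} \left(- \frac{4637179}{9270}\right) = - \frac{162301265}{63036}$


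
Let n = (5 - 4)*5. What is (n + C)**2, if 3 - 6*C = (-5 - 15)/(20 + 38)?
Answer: 935089/30276 ≈ 30.885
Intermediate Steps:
C = 97/174 (C = 1/2 - (-5 - 15)/(6*(20 + 38)) = 1/2 - (-10)/(3*58) = 1/2 - 1/6*(-10/29) = 1/2 + 5/87 = 97/174 ≈ 0.55747)
n = 5 (n = 1*5 = 5)
(n + C)**2 = (5 + 97/174)**2 = (967/174)**2 = 935089/30276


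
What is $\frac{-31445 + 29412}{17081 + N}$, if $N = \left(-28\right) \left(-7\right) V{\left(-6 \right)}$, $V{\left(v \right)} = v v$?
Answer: $- \frac{2033}{24137} \approx -0.084228$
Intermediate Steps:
$V{\left(v \right)} = v^{2}$
$N = 7056$ ($N = \left(-28\right) \left(-7\right) \left(-6\right)^{2} = 196 \cdot 36 = 7056$)
$\frac{-31445 + 29412}{17081 + N} = \frac{-31445 + 29412}{17081 + 7056} = - \frac{2033}{24137}$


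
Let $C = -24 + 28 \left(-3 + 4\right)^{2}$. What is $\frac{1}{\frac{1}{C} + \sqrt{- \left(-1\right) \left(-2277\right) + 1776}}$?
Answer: $\frac{4}{8017} - \frac{16 i \sqrt{501}}{8017} \approx 0.00049894 - 0.044671 i$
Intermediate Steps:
$C = 4$ ($C = -24 + 28 \cdot 1^{2} = -24 + 28 \cdot 1 = -24 + 28 = 4$)
$\frac{1}{\frac{1}{C} + \sqrt{- \left(-1\right) \left(-2277\right) + 1776}} = \frac{1}{\frac{1}{4} + \sqrt{- \left(-1\right) \left(-2277\right) + 1776}} = \frac{1}{\frac{1}{4} + \sqrt{\left(-1\right) 2277 + 1776}} = \frac{1}{\frac{1}{4} + \sqrt{-2277 + 1776}} = \frac{1}{\frac{1}{4} + \sqrt{-501}} = \frac{1}{\frac{1}{4} + i \sqrt{501}}$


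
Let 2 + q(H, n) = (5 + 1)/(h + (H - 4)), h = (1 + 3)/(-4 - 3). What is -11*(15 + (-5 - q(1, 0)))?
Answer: -3762/25 ≈ -150.48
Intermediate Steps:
h = -4/7 (h = 4/(-7) = 4*(-⅐) = -4/7 ≈ -0.57143)
q(H, n) = -2 + 6/(-32/7 + H) (q(H, n) = -2 + (5 + 1)/(-4/7 + (H - 4)) = -2 + 6/(-4/7 + (-4 + H)) = -2 + 6/(-32/7 + H))
-11*(15 + (-5 - q(1, 0))) = -11*(15 + (-5 - 2*(53 - 7*1)/(-32 + 7*1))) = -11*(15 + (-5 - 2*(53 - 7)/(-32 + 7))) = -11*(15 + (-5 - 2*46/(-25))) = -11*(15 + (-5 - 2*(-1)*46/25)) = -11*(15 + (-5 - 1*(-92/25))) = -11*(15 + (-5 + 92/25)) = -11*(15 - 33/25) = -11*342/25 = -3762/25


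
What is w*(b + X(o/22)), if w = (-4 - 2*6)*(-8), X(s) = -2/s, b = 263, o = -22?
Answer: 33920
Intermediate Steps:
w = 128 (w = (-4 - 12)*(-8) = -16*(-8) = 128)
w*(b + X(o/22)) = 128*(263 - 2*(-1/1)) = 128*(263 - 2/((-22*1/22))) = 128*(263 - 2/(-1)) = 128*(263 - 2*(-1)) = 128*(263 + 2) = 128*265 = 33920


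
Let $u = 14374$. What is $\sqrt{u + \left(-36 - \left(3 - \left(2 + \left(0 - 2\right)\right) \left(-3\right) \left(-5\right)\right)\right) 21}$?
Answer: $\sqrt{13555} \approx 116.43$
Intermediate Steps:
$\sqrt{u + \left(-36 - \left(3 - \left(2 + \left(0 - 2\right)\right) \left(-3\right) \left(-5\right)\right)\right) 21} = \sqrt{14374 + \left(-36 - \left(3 - \left(2 + \left(0 - 2\right)\right) \left(-3\right) \left(-5\right)\right)\right) 21} = \sqrt{14374 + \left(-36 - \left(3 - \left(2 - 2\right) \left(-3\right) \left(-5\right)\right)\right) 21} = \sqrt{14374 + \left(-36 - \left(3 - 0 \left(-3\right) \left(-5\right)\right)\right) 21} = \sqrt{14374 + \left(-36 + \left(0 \left(-5\right) - 3\right)\right) 21} = \sqrt{14374 + \left(-36 + \left(0 - 3\right)\right) 21} = \sqrt{14374 + \left(-36 - 3\right) 21} = \sqrt{14374 - 819} = \sqrt{13555}$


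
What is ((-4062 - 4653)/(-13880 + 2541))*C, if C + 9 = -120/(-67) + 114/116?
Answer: -210859425/44063354 ≈ -4.7854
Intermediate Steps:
C = -24195/3886 (C = -9 + (-120/(-67) + 114/116) = -9 + (-120*(-1/67) + 114*(1/116)) = -9 + (120/67 + 57/58) = -9 + 10779/3886 = -24195/3886 ≈ -6.2262)
((-4062 - 4653)/(-13880 + 2541))*C = ((-4062 - 4653)/(-13880 + 2541))*(-24195/3886) = -8715/(-11339)*(-24195/3886) = -8715*(-1/11339)*(-24195/3886) = (8715/11339)*(-24195/3886) = -210859425/44063354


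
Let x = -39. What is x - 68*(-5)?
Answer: 301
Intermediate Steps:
x - 68*(-5) = -39 - 68*(-5) = -39 + 340 = 301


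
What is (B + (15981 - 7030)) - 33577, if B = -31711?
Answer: -56337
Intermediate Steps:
(B + (15981 - 7030)) - 33577 = (-31711 + (15981 - 7030)) - 33577 = (-31711 + 8951) - 33577 = -22760 - 33577 = -56337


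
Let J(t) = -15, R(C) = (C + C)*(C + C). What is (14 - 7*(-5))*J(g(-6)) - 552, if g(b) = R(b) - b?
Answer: -1287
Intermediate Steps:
R(C) = 4*C**2 (R(C) = (2*C)*(2*C) = 4*C**2)
g(b) = -b + 4*b**2 (g(b) = 4*b**2 - b = -b + 4*b**2)
(14 - 7*(-5))*J(g(-6)) - 552 = (14 - 7*(-5))*(-15) - 552 = (14 + 35)*(-15) - 552 = 49*(-15) - 552 = -735 - 552 = -1287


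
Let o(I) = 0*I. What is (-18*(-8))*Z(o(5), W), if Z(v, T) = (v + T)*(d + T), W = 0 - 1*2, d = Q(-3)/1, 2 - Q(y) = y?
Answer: -864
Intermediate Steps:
Q(y) = 2 - y
o(I) = 0
d = 5 (d = (2 - 1*(-3))/1 = (2 + 3)*1 = 5*1 = 5)
W = -2 (W = 0 - 2 = -2)
Z(v, T) = (5 + T)*(T + v) (Z(v, T) = (v + T)*(5 + T) = (T + v)*(5 + T) = (5 + T)*(T + v))
(-18*(-8))*Z(o(5), W) = (-18*(-8))*((-2)² + 5*(-2) + 5*0 - 2*0) = 144*(4 - 10 + 0 + 0) = 144*(-6) = -864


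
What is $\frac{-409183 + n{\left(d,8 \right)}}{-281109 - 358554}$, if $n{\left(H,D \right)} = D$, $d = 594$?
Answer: $\frac{409175}{639663} \approx 0.63967$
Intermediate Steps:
$\frac{-409183 + n{\left(d,8 \right)}}{-281109 - 358554} = \frac{-409183 + 8}{-281109 - 358554} = - \frac{409175}{-639663} = \left(-409175\right) \left(- \frac{1}{639663}\right) = \frac{409175}{639663}$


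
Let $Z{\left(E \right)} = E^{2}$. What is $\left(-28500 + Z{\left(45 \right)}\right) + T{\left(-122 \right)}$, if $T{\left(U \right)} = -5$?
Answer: $-26480$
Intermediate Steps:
$\left(-28500 + Z{\left(45 \right)}\right) + T{\left(-122 \right)} = \left(-28500 + 45^{2}\right) - 5 = \left(-28500 + 2025\right) - 5 = -26475 - 5 = -26480$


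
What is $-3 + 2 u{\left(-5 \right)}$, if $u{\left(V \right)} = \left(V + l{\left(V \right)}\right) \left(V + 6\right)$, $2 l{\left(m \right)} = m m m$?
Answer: $-138$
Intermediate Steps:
$l{\left(m \right)} = \frac{m^{3}}{2}$ ($l{\left(m \right)} = \frac{m m m}{2} = \frac{m^{2} m}{2} = \frac{m^{3}}{2}$)
$u{\left(V \right)} = \left(6 + V\right) \left(V + \frac{V^{3}}{2}\right)$ ($u{\left(V \right)} = \left(V + \frac{V^{3}}{2}\right) \left(V + 6\right) = \left(V + \frac{V^{3}}{2}\right) \left(6 + V\right) = \left(6 + V\right) \left(V + \frac{V^{3}}{2}\right)$)
$-3 + 2 u{\left(-5 \right)} = -3 + 2 \cdot \frac{1}{2} \left(-5\right) \left(12 + \left(-5\right)^{3} + 2 \left(-5\right) + 6 \left(-5\right)^{2}\right) = -3 + 2 \cdot \frac{1}{2} \left(-5\right) \left(12 - 125 - 10 + 6 \cdot 25\right) = -3 + 2 \cdot \frac{1}{2} \left(-5\right) \left(12 - 125 - 10 + 150\right) = -3 + 2 \cdot \frac{1}{2} \left(-5\right) 27 = -3 + 2 \left(- \frac{135}{2}\right) = -3 - 135 = -138$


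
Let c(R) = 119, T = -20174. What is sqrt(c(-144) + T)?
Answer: I*sqrt(20055) ≈ 141.62*I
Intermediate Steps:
sqrt(c(-144) + T) = sqrt(119 - 20174) = sqrt(-20055) = I*sqrt(20055)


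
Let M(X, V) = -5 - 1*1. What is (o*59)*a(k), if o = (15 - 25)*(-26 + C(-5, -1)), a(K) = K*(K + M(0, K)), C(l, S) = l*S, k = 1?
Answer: -61950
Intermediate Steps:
M(X, V) = -6 (M(X, V) = -5 - 1 = -6)
C(l, S) = S*l
a(K) = K*(-6 + K) (a(K) = K*(K - 6) = K*(-6 + K))
o = 210 (o = (15 - 25)*(-26 - 1*(-5)) = -10*(-26 + 5) = -10*(-21) = 210)
(o*59)*a(k) = (210*59)*(1*(-6 + 1)) = 12390*(1*(-5)) = 12390*(-5) = -61950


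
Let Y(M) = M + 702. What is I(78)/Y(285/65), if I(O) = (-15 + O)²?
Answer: 17199/3061 ≈ 5.6188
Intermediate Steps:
Y(M) = 702 + M
I(78)/Y(285/65) = (-15 + 78)²/(702 + 285/65) = 63²/(702 + 285*(1/65)) = 3969/(702 + 57/13) = 3969/(9183/13) = 3969*(13/9183) = 17199/3061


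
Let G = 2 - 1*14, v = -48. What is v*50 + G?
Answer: -2412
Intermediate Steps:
G = -12 (G = 2 - 14 = -12)
v*50 + G = -48*50 - 12 = -2400 - 12 = -2412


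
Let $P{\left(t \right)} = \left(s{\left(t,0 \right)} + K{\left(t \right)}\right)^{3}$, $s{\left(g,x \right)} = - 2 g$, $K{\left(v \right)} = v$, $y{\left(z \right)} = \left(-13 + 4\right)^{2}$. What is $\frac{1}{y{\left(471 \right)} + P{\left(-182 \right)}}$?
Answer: $\frac{1}{6028649} \approx 1.6587 \cdot 10^{-7}$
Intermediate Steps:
$y{\left(z \right)} = 81$ ($y{\left(z \right)} = \left(-9\right)^{2} = 81$)
$P{\left(t \right)} = - t^{3}$ ($P{\left(t \right)} = \left(- 2 t + t\right)^{3} = \left(- t\right)^{3} = - t^{3}$)
$\frac{1}{y{\left(471 \right)} + P{\left(-182 \right)}} = \frac{1}{81 - \left(-182\right)^{3}} = \frac{1}{81 - -6028568} = \frac{1}{81 + 6028568} = \frac{1}{6028649}$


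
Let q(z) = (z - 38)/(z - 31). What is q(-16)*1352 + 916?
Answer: 116060/47 ≈ 2469.4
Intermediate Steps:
q(z) = (-38 + z)/(-31 + z)
q(-16)*1352 + 916 = ((-38 - 16)/(-31 - 16))*1352 + 916 = (-54/(-47))*1352 + 916 = -1/47*(-54)*1352 + 916 = (54/47)*1352 + 916 = 73008/47 + 916 = 116060/47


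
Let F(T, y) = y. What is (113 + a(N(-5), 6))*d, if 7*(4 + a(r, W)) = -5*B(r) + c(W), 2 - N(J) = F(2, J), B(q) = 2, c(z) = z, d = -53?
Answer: -40227/7 ≈ -5746.7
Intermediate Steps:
N(J) = 2 - J
a(r, W) = -38/7 + W/7 (a(r, W) = -4 + (-5*2 + W)/7 = -4 + (-10 + W)/7 = -4 + (-10/7 + W/7) = -38/7 + W/7)
(113 + a(N(-5), 6))*d = (113 + (-38/7 + (⅐)*6))*(-53) = (113 + (-38/7 + 6/7))*(-53) = (113 - 32/7)*(-53) = (759/7)*(-53) = -40227/7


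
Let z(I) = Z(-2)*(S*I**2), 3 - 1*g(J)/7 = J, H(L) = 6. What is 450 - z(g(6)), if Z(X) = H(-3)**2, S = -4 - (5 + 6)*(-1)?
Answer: -110682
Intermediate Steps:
S = 7 (S = -4 - 11*(-1) = -4 - 1*(-11) = -4 + 11 = 7)
g(J) = 21 - 7*J
Z(X) = 36 (Z(X) = 6**2 = 36)
z(I) = 252*I**2 (z(I) = 36*(7*I**2) = 252*I**2)
450 - z(g(6)) = 450 - 252*(21 - 7*6)**2 = 450 - 252*(21 - 42)**2 = 450 - 252*(-21)**2 = 450 - 252*441 = 450 - 1*111132 = 450 - 111132 = -110682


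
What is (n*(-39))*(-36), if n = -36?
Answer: -50544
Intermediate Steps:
(n*(-39))*(-36) = -36*(-39)*(-36) = 1404*(-36) = -50544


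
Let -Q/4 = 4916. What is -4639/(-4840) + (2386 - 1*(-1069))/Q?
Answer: 9312387/11896720 ≈ 0.78277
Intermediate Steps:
Q = -19664 (Q = -4*4916 = -19664)
-4639/(-4840) + (2386 - 1*(-1069))/Q = -4639/(-4840) + (2386 - 1*(-1069))/(-19664) = -4639*(-1/4840) + (2386 + 1069)*(-1/19664) = 4639/4840 + 3455*(-1/19664) = 4639/4840 - 3455/19664 = 9312387/11896720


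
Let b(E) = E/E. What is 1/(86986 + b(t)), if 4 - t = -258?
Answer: 1/86987 ≈ 1.1496e-5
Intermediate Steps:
t = 262 (t = 4 - 1*(-258) = 4 + 258 = 262)
b(E) = 1
1/(86986 + b(t)) = 1/(86986 + 1) = 1/86987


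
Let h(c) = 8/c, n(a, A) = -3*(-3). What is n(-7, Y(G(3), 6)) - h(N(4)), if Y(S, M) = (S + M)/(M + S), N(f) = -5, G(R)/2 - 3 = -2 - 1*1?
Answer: 53/5 ≈ 10.600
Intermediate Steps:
G(R) = 0 (G(R) = 6 + 2*(-2 - 1*1) = 6 + 2*(-2 - 1) = 6 + 2*(-3) = 6 - 6 = 0)
Y(S, M) = 1 (Y(S, M) = (M + S)/(M + S) = 1)
n(a, A) = 9
n(-7, Y(G(3), 6)) - h(N(4)) = 9 - 8/(-5) = 9 - 8*(-1)/5 = 9 - 1*(-8/5) = 9 + 8/5 = 53/5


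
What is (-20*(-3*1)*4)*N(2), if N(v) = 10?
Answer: 2400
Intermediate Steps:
(-20*(-3*1)*4)*N(2) = -20*(-3*1)*4*10 = -(-60)*4*10 = -20*(-12)*10 = 240*10 = 2400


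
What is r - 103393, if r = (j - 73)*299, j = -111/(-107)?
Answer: -13365351/107 ≈ -1.2491e+5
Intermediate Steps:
j = 111/107 (j = -111*(-1/107) = 111/107 ≈ 1.0374)
r = -2302300/107 (r = (111/107 - 73)*299 = -7700/107*299 = -2302300/107 ≈ -21517.)
r - 103393 = -2302300/107 - 103393 = -13365351/107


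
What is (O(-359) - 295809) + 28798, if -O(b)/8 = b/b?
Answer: -267019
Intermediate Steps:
O(b) = -8 (O(b) = -8*b/b = -8*1 = -8)
(O(-359) - 295809) + 28798 = (-8 - 295809) + 28798 = -295817 + 28798 = -267019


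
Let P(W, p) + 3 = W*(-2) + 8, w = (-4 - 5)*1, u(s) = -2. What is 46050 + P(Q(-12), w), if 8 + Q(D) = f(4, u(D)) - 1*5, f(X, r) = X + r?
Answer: 46077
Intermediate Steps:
w = -9 (w = -9*1 = -9)
Q(D) = -11 (Q(D) = -8 + ((4 - 2) - 1*5) = -8 + (2 - 5) = -8 - 3 = -11)
P(W, p) = 5 - 2*W (P(W, p) = -3 + (W*(-2) + 8) = -3 + (-2*W + 8) = -3 + (8 - 2*W) = 5 - 2*W)
46050 + P(Q(-12), w) = 46050 + (5 - 2*(-11)) = 46050 + (5 + 22) = 46050 + 27 = 46077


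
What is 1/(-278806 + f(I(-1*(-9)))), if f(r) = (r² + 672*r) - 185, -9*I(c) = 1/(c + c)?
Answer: -26244/7321948667 ≈ -3.5843e-6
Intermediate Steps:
I(c) = -1/(18*c) (I(c) = -1/(9*(c + c)) = -1/(2*c)/9 = -1/(18*c))
f(r) = -185 + r² + 672*r
1/(-278806 + f(I(-1*(-9)))) = 1/(-278806 + (-185 + (-1/(18*((-1*(-9)))))² + 672*(-1/(18*((-1*(-9))))))) = 1/(-278806 + (-185 + (-1/18/9)² + 672*(-1/18/9))) = 1/(-278806 + (-185 + (-1/18*⅑)² + 672*(-1/18*⅑))) = 1/(-278806 + (-185 + (-1/162)² + 672*(-1/162))) = 1/(-278806 + (-185 + 1/26244 - 112/27)) = 1/(-278806 - 4964003/26244) = 1/(-7321948667/26244) = -26244/7321948667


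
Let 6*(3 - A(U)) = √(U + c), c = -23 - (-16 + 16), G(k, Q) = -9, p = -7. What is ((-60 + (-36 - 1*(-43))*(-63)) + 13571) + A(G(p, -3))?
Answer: 13073 - 2*I*√2/3 ≈ 13073.0 - 0.94281*I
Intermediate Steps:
c = -23 (c = -23 - 1*0 = -23 + 0 = -23)
A(U) = 3 - √(-23 + U)/6 (A(U) = 3 - √(U - 23)/6 = 3 - √(-23 + U)/6)
((-60 + (-36 - 1*(-43))*(-63)) + 13571) + A(G(p, -3)) = ((-60 + (-36 - 1*(-43))*(-63)) + 13571) + (3 - √(-23 - 9)/6) = ((-60 + (-36 + 43)*(-63)) + 13571) + (3 - 2*I*√2/3) = ((-60 + 7*(-63)) + 13571) + (3 - 2*I*√2/3) = ((-60 - 441) + 13571) + (3 - 2*I*√2/3) = (-501 + 13571) + (3 - 2*I*√2/3) = 13070 + (3 - 2*I*√2/3) = 13073 - 2*I*√2/3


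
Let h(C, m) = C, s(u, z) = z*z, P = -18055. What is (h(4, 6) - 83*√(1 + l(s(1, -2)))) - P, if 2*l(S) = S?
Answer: 18059 - 83*√3 ≈ 17915.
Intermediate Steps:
s(u, z) = z²
l(S) = S/2
(h(4, 6) - 83*√(1 + l(s(1, -2)))) - P = (4 - 83*√(1 + (½)*(-2)²)) - 1*(-18055) = (4 - 83*√(1 + (½)*4)) + 18055 = (4 - 83*√(1 + 2)) + 18055 = (4 - 83*√3) + 18055 = 18059 - 83*√3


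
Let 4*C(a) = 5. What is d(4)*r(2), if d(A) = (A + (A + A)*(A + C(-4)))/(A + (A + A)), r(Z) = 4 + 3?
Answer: 161/6 ≈ 26.833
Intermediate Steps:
C(a) = 5/4 (C(a) = (¼)*5 = 5/4)
r(Z) = 7
d(A) = (A + 2*A*(5/4 + A))/(3*A) (d(A) = (A + (A + A)*(A + 5/4))/(A + (A + A)) = (A + (2*A)*(5/4 + A))/(A + 2*A) = (A + 2*A*(5/4 + A))/((3*A)) = (A + 2*A*(5/4 + A))*(1/(3*A)) = (A + 2*A*(5/4 + A))/(3*A))
d(4)*r(2) = (7/6 + (⅔)*4)*7 = (7/6 + 8/3)*7 = (23/6)*7 = 161/6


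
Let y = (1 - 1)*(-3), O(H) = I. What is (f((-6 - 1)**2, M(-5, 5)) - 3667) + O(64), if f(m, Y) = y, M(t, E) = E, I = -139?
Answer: -3806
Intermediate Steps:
O(H) = -139
y = 0 (y = 0*(-3) = 0)
f(m, Y) = 0
(f((-6 - 1)**2, M(-5, 5)) - 3667) + O(64) = (0 - 3667) - 139 = -3667 - 139 = -3806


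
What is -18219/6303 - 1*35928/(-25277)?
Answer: -78022493/53106977 ≈ -1.4692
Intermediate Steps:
-18219/6303 - 1*35928/(-25277) = -18219*1/6303 - 35928*(-1/25277) = -6073/2101 + 35928/25277 = -78022493/53106977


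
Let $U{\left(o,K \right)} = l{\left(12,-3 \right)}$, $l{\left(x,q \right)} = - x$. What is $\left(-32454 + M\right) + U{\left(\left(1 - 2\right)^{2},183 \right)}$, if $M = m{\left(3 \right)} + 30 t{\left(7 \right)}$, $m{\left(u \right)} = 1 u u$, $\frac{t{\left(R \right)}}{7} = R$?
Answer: $-30987$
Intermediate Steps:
$t{\left(R \right)} = 7 R$
$m{\left(u \right)} = u^{2}$ ($m{\left(u \right)} = u u = u^{2}$)
$U{\left(o,K \right)} = -12$ ($U{\left(o,K \right)} = \left(-1\right) 12 = -12$)
$M = 1479$ ($M = 3^{2} + 30 \cdot 7 \cdot 7 = 9 + 30 \cdot 49 = 9 + 1470 = 1479$)
$\left(-32454 + M\right) + U{\left(\left(1 - 2\right)^{2},183 \right)} = \left(-32454 + 1479\right) - 12 = -30975 - 12 = -30987$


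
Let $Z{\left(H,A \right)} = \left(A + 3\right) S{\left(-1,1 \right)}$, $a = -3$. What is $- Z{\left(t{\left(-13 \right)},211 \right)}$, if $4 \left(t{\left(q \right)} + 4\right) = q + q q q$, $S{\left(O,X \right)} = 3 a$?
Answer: $1926$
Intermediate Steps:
$S{\left(O,X \right)} = -9$ ($S{\left(O,X \right)} = 3 \left(-3\right) = -9$)
$t{\left(q \right)} = -4 + \frac{q}{4} + \frac{q^{3}}{4}$ ($t{\left(q \right)} = -4 + \frac{q + q q q}{4} = -4 + \frac{q + q^{2} q}{4} = -4 + \frac{q + q^{3}}{4} = -4 + \left(\frac{q}{4} + \frac{q^{3}}{4}\right) = -4 + \frac{q}{4} + \frac{q^{3}}{4}$)
$Z{\left(H,A \right)} = -27 - 9 A$ ($Z{\left(H,A \right)} = \left(A + 3\right) \left(-9\right) = \left(3 + A\right) \left(-9\right) = -27 - 9 A$)
$- Z{\left(t{\left(-13 \right)},211 \right)} = - (-27 - 1899) = \left(-1\right) \left(-1926\right) = 1926$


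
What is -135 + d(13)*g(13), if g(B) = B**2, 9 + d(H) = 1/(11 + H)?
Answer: -39575/24 ≈ -1649.0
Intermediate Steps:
d(H) = -9 + 1/(11 + H)
-135 + d(13)*g(13) = -135 + ((-98 - 9*13)/(11 + 13))*13**2 = -135 + ((-98 - 117)/24)*169 = -135 + ((1/24)*(-215))*169 = -135 - 215/24*169 = -135 - 36335/24 = -39575/24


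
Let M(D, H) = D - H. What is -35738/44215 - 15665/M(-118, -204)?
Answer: -695701443/3802490 ≈ -182.96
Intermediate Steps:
-35738/44215 - 15665/M(-118, -204) = -35738/44215 - 15665/(-118 - 1*(-204)) = -35738*1/44215 - 15665/(-118 + 204) = -35738/44215 - 15665/86 = -695701443/3802490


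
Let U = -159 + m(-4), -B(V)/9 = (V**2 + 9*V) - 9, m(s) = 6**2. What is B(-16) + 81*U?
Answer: -10890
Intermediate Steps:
m(s) = 36
B(V) = 81 - 81*V - 9*V**2 (B(V) = -9*((V**2 + 9*V) - 9) = -9*(-9 + V**2 + 9*V) = 81 - 81*V - 9*V**2)
U = -123 (U = -159 + 36 = -123)
B(-16) + 81*U = (81 - 81*(-16) - 9*(-16)**2) + 81*(-123) = (81 + 1296 - 9*256) - 9963 = (81 + 1296 - 2304) - 9963 = -927 - 9963 = -10890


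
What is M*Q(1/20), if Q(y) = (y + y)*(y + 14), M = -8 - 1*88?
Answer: -3372/25 ≈ -134.88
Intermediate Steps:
M = -96 (M = -8 - 88 = -96)
Q(y) = 2*y*(14 + y) (Q(y) = (2*y)*(14 + y) = 2*y*(14 + y))
M*Q(1/20) = -192*(14 + 1/20)/20 = -192*281/(20*20) = -96*281/200 = -3372/25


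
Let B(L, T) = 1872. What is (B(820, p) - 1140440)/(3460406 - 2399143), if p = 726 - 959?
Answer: -1138568/1061263 ≈ -1.0728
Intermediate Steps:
p = -233
(B(820, p) - 1140440)/(3460406 - 2399143) = (1872 - 1140440)/(3460406 - 2399143) = -1138568/1061263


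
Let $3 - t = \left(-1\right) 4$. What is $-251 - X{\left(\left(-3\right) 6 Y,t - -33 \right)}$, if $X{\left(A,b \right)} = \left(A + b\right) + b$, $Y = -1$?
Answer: $-349$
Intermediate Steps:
$t = 7$ ($t = 3 - \left(-1\right) 4 = 3 - -4 = 3 + 4 = 7$)
$X{\left(A,b \right)} = A + 2 b$
$-251 - X{\left(\left(-3\right) 6 Y,t - -33 \right)} = -251 - \left(\left(-3\right) 6 \left(-1\right) + 2 \left(7 - -33\right)\right) = -251 - \left(\left(-18\right) \left(-1\right) + 2 \left(7 + 33\right)\right) = -251 - \left(18 + 2 \cdot 40\right) = -251 - \left(18 + 80\right) = -251 - 98 = -349$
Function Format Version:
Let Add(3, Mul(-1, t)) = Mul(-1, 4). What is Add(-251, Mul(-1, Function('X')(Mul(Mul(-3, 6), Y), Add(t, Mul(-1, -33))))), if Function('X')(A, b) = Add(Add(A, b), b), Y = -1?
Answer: -349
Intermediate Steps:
t = 7 (t = Add(3, Mul(-1, Mul(-1, 4))) = Add(3, Mul(-1, -4)) = Add(3, 4) = 7)
Function('X')(A, b) = Add(A, Mul(2, b))
Add(-251, Mul(-1, Function('X')(Mul(Mul(-3, 6), Y), Add(t, Mul(-1, -33))))) = Add(-251, Mul(-1, Add(Mul(Mul(-3, 6), -1), Mul(2, Add(7, Mul(-1, -33)))))) = Add(-251, Mul(-1, Add(Mul(-18, -1), Mul(2, Add(7, 33))))) = Add(-251, Mul(-1, Add(18, Mul(2, 40)))) = Add(-251, Mul(-1, Add(18, 80))) = Add(-251, Mul(-1, 98)) = Add(-251, -98) = -349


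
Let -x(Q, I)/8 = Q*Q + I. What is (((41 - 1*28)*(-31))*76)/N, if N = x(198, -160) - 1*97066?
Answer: 15314/204709 ≈ 0.074809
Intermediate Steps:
x(Q, I) = -8*I - 8*Q² (x(Q, I) = -8*(Q*Q + I) = -8*(Q² + I) = -8*(I + Q²) = -8*I - 8*Q²)
N = -409418 (N = (-8*(-160) - 8*198²) - 1*97066 = (1280 - 8*39204) - 97066 = (1280 - 313632) - 97066 = -312352 - 97066 = -409418)
(((41 - 1*28)*(-31))*76)/N = (((41 - 1*28)*(-31))*76)/(-409418) = (((41 - 28)*(-31))*76)*(-1/409418) = ((13*(-31))*76)*(-1/409418) = -403*76*(-1/409418) = -30628*(-1/409418) = 15314/204709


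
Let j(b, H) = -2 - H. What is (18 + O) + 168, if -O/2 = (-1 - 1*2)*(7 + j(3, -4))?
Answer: 240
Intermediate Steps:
O = 54 (O = -2*(-1 - 1*2)*(7 + (-2 - 1*(-4))) = -2*(-1 - 2)*(7 + (-2 + 4)) = -(-6)*(7 + 2) = -(-6)*9 = -2*(-27) = 54)
(18 + O) + 168 = (18 + 54) + 168 = 72 + 168 = 240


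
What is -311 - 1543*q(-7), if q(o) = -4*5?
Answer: 30549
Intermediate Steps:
q(o) = -20
-311 - 1543*q(-7) = -311 - 1543*(-20) = -311 + 30860 = 30549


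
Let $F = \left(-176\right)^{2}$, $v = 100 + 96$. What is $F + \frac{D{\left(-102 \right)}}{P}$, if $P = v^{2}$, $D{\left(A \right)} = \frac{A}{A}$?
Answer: $\frac{1189974017}{38416} \approx 30976.0$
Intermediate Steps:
$v = 196$
$D{\left(A \right)} = 1$
$P = 38416$ ($P = 196^{2} = 38416$)
$F = 30976$
$F + \frac{D{\left(-102 \right)}}{P} = 30976 + 1 \cdot \frac{1}{38416} = 30976 + \frac{1}{38416} = \frac{1189974017}{38416}$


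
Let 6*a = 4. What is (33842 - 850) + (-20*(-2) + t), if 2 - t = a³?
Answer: 891910/27 ≈ 33034.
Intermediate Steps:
a = ⅔ (a = (⅙)*4 = ⅔ ≈ 0.66667)
t = 46/27 (t = 2 - (⅔)³ = 2 - 1*8/27 = 2 - 8/27 = 46/27 ≈ 1.7037)
(33842 - 850) + (-20*(-2) + t) = (33842 - 850) + (-20*(-2) + 46/27) = 32992 + (40 + 46/27) = 32992 + 1126/27 = 891910/27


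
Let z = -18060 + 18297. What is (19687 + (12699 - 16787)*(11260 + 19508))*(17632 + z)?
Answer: -2247203599493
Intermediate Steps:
z = 237
(19687 + (12699 - 16787)*(11260 + 19508))*(17632 + z) = (19687 + (12699 - 16787)*(11260 + 19508))*(17632 + 237) = (19687 - 4088*30768)*17869 = (19687 - 125779584)*17869 = -125759897*17869 = -2247203599493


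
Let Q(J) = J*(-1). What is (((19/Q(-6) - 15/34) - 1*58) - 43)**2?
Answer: 25120144/2601 ≈ 9657.9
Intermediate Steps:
Q(J) = -J
(((19/Q(-6) - 15/34) - 1*58) - 43)**2 = (((19/((-1*(-6))) - 15/34) - 1*58) - 43)**2 = (((19/6 - 15*1/34) - 58) - 43)**2 = (((19*(1/6) - 15/34) - 58) - 43)**2 = (((19/6 - 15/34) - 58) - 43)**2 = ((139/51 - 58) - 43)**2 = (-2819/51 - 43)**2 = (-5012/51)**2 = 25120144/2601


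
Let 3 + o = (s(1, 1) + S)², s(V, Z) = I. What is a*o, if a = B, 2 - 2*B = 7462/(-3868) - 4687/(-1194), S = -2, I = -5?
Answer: 49151/577299 ≈ 0.085140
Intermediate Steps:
s(V, Z) = -5
B = 2137/1154598 (B = 1 - (7462/(-3868) - 4687/(-1194))/2 = 1 - (7462*(-1/3868) - 4687*(-1/1194))/2 = 1 - (-3731/1934 + 4687/1194)/2 = 1 - ½*1152461/577299 = 1 - 1152461/1154598 = 2137/1154598 ≈ 0.0018509)
a = 2137/1154598 ≈ 0.0018509
o = 46 (o = -3 + (-5 - 2)² = -3 + (-7)² = -3 + 49 = 46)
a*o = (2137/1154598)*46 = 49151/577299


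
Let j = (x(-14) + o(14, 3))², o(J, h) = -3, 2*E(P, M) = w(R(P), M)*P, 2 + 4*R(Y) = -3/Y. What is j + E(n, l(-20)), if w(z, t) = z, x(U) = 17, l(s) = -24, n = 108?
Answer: 1349/8 ≈ 168.63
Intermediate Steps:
R(Y) = -½ - 3/(4*Y) (R(Y) = -½ + (-3/Y)/4 = -½ - 3/(4*Y))
E(P, M) = -3/8 - P/4 (E(P, M) = (((-3 - 2*P)/(4*P))*P)/2 = (-¾ - P/2)/2 = -3/8 - P/4)
j = 196 (j = (17 - 3)² = 14² = 196)
j + E(n, l(-20)) = 196 + (-3/8 - ¼*108) = 196 + (-3/8 - 27) = 196 - 219/8 = 1349/8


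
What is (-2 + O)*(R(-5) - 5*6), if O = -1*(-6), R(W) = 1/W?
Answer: -604/5 ≈ -120.80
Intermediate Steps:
O = 6
(-2 + O)*(R(-5) - 5*6) = (-2 + 6)*(1/(-5) - 5*6) = 4*(-⅕ - 1*30) = 4*(-⅕ - 30) = 4*(-151/5) = -604/5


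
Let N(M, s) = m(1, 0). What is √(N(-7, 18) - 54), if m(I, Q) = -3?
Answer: I*√57 ≈ 7.5498*I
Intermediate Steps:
N(M, s) = -3
√(N(-7, 18) - 54) = √(-3 - 54) = √(-57) = I*√57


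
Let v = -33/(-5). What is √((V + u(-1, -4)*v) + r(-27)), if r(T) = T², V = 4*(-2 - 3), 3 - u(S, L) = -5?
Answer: √19045/5 ≈ 27.601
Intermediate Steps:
u(S, L) = 8 (u(S, L) = 3 - 1*(-5) = 3 + 5 = 8)
v = 33/5 (v = -33*(-⅕) = 33/5 ≈ 6.6000)
V = -20 (V = 4*(-5) = -20)
√((V + u(-1, -4)*v) + r(-27)) = √((-20 + 8*(33/5)) + (-27)²) = √((-20 + 264/5) + 729) = √(164/5 + 729) = √(3809/5) = √19045/5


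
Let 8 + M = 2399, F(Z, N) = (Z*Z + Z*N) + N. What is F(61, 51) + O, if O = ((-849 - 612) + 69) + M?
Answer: 7882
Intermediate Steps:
F(Z, N) = N + Z² + N*Z (F(Z, N) = (Z² + N*Z) + N = N + Z² + N*Z)
M = 2391 (M = -8 + 2399 = 2391)
O = 999 (O = ((-849 - 612) + 69) + 2391 = (-1461 + 69) + 2391 = -1392 + 2391 = 999)
F(61, 51) + O = (51 + 61² + 51*61) + 999 = (51 + 3721 + 3111) + 999 = 6883 + 999 = 7882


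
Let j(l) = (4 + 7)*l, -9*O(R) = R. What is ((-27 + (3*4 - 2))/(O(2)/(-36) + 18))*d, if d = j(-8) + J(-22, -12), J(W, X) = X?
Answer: 275400/2917 ≈ 94.412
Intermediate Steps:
O(R) = -R/9
j(l) = 11*l
d = -100 (d = 11*(-8) - 12 = -88 - 12 = -100)
((-27 + (3*4 - 2))/(O(2)/(-36) + 18))*d = ((-27 + (3*4 - 2))/(-⅑*2/(-36) + 18))*(-100) = ((-27 + (12 - 2))/(-2/9*(-1/36) + 18))*(-100) = ((-27 + 10)/(1/162 + 18))*(-100) = -17/2917/162*(-100) = -17*162/2917*(-100) = -2754/2917*(-100) = 275400/2917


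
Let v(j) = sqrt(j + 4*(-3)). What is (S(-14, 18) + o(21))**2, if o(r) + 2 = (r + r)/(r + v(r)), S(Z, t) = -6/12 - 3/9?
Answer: 169/144 ≈ 1.1736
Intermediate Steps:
v(j) = sqrt(-12 + j) (v(j) = sqrt(j - 12) = sqrt(-12 + j))
S(Z, t) = -5/6 (S(Z, t) = -6*1/12 - 3*1/9 = -1/2 - 1/3 = -5/6)
o(r) = -2 + 2*r/(r + sqrt(-12 + r)) (o(r) = -2 + (r + r)/(r + sqrt(-12 + r)) = -2 + (2*r)/(r + sqrt(-12 + r)) = -2 + 2*r/(r + sqrt(-12 + r)))
(S(-14, 18) + o(21))**2 = (-5/6 - 2*sqrt(-12 + 21)/(21 + sqrt(-12 + 21)))**2 = (-5/6 - 2*sqrt(9)/(21 + sqrt(9)))**2 = (-5/6 - 2*3/(21 + 3))**2 = (-5/6 - 2*3/24)**2 = (-5/6 - 2*3*1/24)**2 = (-5/6 - 1/4)**2 = (-13/12)**2 = 169/144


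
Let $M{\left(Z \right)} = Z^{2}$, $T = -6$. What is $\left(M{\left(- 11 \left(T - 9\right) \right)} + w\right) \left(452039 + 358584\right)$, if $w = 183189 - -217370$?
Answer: $346771549432$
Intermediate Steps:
$w = 400559$ ($w = 183189 + 217370 = 400559$)
$\left(M{\left(- 11 \left(T - 9\right) \right)} + w\right) \left(452039 + 358584\right) = \left(\left(- 11 \left(-6 - 9\right)\right)^{2} + 400559\right) \left(452039 + 358584\right) = \left(\left(\left(-11\right) \left(-15\right)\right)^{2} + 400559\right) 810623 = \left(165^{2} + 400559\right) 810623 = \left(27225 + 400559\right) 810623 = 427784 \cdot 810623 = 346771549432$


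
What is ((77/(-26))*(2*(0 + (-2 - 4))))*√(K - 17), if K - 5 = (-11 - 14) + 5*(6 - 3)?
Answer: 462*I*√22/13 ≈ 166.69*I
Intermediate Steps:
K = -5 (K = 5 + ((-11 - 14) + 5*(6 - 3)) = 5 + (-25 + 5*3) = 5 + (-25 + 15) = 5 - 10 = -5)
((77/(-26))*(2*(0 + (-2 - 4))))*√(K - 17) = ((77/(-26))*(2*(0 + (-2 - 4))))*√(-5 - 17) = ((77*(-1/26))*(2*(0 - 6)))*√(-22) = (-77*(-6)/13)*(I*√22) = (-77/26*(-12))*(I*√22) = 462*(I*√22)/13 = 462*I*√22/13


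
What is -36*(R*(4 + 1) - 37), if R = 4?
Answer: 612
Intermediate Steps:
-36*(R*(4 + 1) - 37) = -36*(4*(4 + 1) - 37) = -36*(4*5 - 37) = -36*(20 - 37) = -36*(-17) = 612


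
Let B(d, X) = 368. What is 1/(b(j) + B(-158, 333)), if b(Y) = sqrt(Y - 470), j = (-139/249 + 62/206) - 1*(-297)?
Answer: 9438096/3477662857 - I*sqrt(113963188263)/3477662857 ≈ 0.0027139 - 9.7072e-5*I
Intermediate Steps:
j = 7610561/25647 (j = (-139*1/249 + 62*(1/206)) + 297 = (-139/249 + 31/103) + 297 = -6598/25647 + 297 = 7610561/25647 ≈ 296.74)
b(Y) = sqrt(-470 + Y)
1/(b(j) + B(-158, 333)) = 1/(sqrt(-470 + 7610561/25647) + 368) = 1/(sqrt(-4443529/25647) + 368) = 1/(I*sqrt(113963188263)/25647 + 368) = 1/(368 + I*sqrt(113963188263)/25647)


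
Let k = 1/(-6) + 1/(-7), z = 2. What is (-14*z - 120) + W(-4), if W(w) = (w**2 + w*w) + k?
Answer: -4885/42 ≈ -116.31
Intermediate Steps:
k = -13/42 (k = 1*(-1/6) + 1*(-1/7) = -1/6 - 1/7 = -13/42 ≈ -0.30952)
W(w) = -13/42 + 2*w**2 (W(w) = (w**2 + w*w) - 13/42 = (w**2 + w**2) - 13/42 = 2*w**2 - 13/42 = -13/42 + 2*w**2)
(-14*z - 120) + W(-4) = (-14*2 - 120) + (-13/42 + 2*(-4)**2) = (-28 - 120) + (-13/42 + 2*16) = -148 + (-13/42 + 32) = -148 + 1331/42 = -4885/42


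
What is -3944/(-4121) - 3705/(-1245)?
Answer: 1345239/342043 ≈ 3.9330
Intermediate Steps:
-3944/(-4121) - 3705/(-1245) = -3944*(-1/4121) - 3705*(-1/1245) = 3944/4121 + 247/83 = 1345239/342043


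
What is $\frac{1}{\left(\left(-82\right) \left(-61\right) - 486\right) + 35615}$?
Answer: $\frac{1}{40131} \approx 2.4918 \cdot 10^{-5}$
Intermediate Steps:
$\frac{1}{\left(\left(-82\right) \left(-61\right) - 486\right) + 35615} = \frac{1}{\left(5002 - 486\right) + 35615} = \frac{1}{4516 + 35615} = \frac{1}{40131}$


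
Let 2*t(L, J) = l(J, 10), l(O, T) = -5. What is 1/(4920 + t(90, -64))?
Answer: 2/9835 ≈ 0.00020336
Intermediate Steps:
t(L, J) = -5/2 (t(L, J) = (½)*(-5) = -5/2)
1/(4920 + t(90, -64)) = 1/(4920 - 5/2) = 1/(9835/2) = 2/9835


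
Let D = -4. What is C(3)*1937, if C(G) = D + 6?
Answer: 3874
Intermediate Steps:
C(G) = 2 (C(G) = -4 + 6 = 2)
C(3)*1937 = 2*1937 = 3874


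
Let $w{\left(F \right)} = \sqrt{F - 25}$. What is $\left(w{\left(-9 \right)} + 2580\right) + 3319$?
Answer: $5899 + i \sqrt{34} \approx 5899.0 + 5.831 i$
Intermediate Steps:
$w{\left(F \right)} = \sqrt{-25 + F}$
$\left(w{\left(-9 \right)} + 2580\right) + 3319 = \left(\sqrt{-25 - 9} + 2580\right) + 3319 = \left(\sqrt{-34} + 2580\right) + 3319 = \left(i \sqrt{34} + 2580\right) + 3319 = \left(2580 + i \sqrt{34}\right) + 3319 = 5899 + i \sqrt{34}$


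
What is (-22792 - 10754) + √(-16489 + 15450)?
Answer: -33546 + I*√1039 ≈ -33546.0 + 32.234*I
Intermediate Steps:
(-22792 - 10754) + √(-16489 + 15450) = -33546 + √(-1039) = -33546 + I*√1039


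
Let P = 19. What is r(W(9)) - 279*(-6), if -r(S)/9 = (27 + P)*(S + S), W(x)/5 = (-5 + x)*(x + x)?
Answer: -296406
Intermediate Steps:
W(x) = 10*x*(-5 + x) (W(x) = 5*((-5 + x)*(x + x)) = 5*((-5 + x)*(2*x)) = 5*(2*x*(-5 + x)) = 10*x*(-5 + x))
r(S) = -828*S (r(S) = -9*(27 + 19)*(S + S) = -414*2*S = -828*S)
r(W(9)) - 279*(-6) = -8280*9*(-5 + 9) - 279*(-6) = -8280*9*4 - 1*(-1674) = -828*360 + 1674 = -298080 + 1674 = -296406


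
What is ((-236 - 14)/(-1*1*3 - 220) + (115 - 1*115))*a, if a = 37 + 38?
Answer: 18750/223 ≈ 84.081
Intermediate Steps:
a = 75
((-236 - 14)/(-1*1*3 - 220) + (115 - 1*115))*a = ((-236 - 14)/(-1*1*3 - 220) + (115 - 1*115))*75 = (-250/(-1*3 - 220) + (115 - 115))*75 = (-250/(-3 - 220) + 0)*75 = (-250/(-223) + 0)*75 = (-250*(-1/223) + 0)*75 = (250/223 + 0)*75 = (250/223)*75 = 18750/223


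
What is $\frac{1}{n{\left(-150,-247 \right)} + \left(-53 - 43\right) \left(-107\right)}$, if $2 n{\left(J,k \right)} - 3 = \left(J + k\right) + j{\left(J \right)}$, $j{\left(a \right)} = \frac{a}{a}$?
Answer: $\frac{2}{20151} \approx 9.9251 \cdot 10^{-5}$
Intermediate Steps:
$j{\left(a \right)} = 1$
$n{\left(J,k \right)} = 2 + \frac{J}{2} + \frac{k}{2}$ ($n{\left(J,k \right)} = \frac{3}{2} + \frac{\left(J + k\right) + 1}{2} = \frac{3}{2} + \frac{1 + J + k}{2} = \frac{3}{2} + \left(\frac{1}{2} + \frac{J}{2} + \frac{k}{2}\right) = 2 + \frac{J}{2} + \frac{k}{2}$)
$\frac{1}{n{\left(-150,-247 \right)} + \left(-53 - 43\right) \left(-107\right)} = \frac{1}{\left(2 + \frac{1}{2} \left(-150\right) + \frac{1}{2} \left(-247\right)\right) + \left(-53 - 43\right) \left(-107\right)} = \frac{1}{\left(2 - 75 - \frac{247}{2}\right) - -10272} = \frac{1}{- \frac{393}{2} + 10272} = \frac{1}{\frac{20151}{2}} = \frac{2}{20151}$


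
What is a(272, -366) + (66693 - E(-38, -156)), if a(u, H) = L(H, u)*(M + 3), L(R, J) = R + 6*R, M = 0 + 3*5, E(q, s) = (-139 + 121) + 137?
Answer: 20458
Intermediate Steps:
E(q, s) = 119 (E(q, s) = -18 + 137 = 119)
M = 15 (M = 0 + 15 = 15)
L(R, J) = 7*R
a(u, H) = 126*H (a(u, H) = (7*H)*(15 + 3) = (7*H)*18 = 126*H)
a(272, -366) + (66693 - E(-38, -156)) = 126*(-366) + (66693 - 1*119) = -46116 + (66693 - 119) = -46116 + 66574 = 20458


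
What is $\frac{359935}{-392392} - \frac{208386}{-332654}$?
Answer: $- \frac{2711772727}{9323626312} \approx -0.29085$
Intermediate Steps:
$\frac{359935}{-392392} - \frac{208386}{-332654} = 359935 \left(- \frac{1}{392392}\right) - - \frac{104193}{166327} = - \frac{359935}{392392} + \frac{104193}{166327} = - \frac{2711772727}{9323626312}$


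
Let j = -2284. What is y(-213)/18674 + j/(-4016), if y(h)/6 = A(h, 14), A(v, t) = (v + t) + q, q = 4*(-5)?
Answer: 4671799/9374348 ≈ 0.49836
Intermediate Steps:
q = -20
A(v, t) = -20 + t + v (A(v, t) = (v + t) - 20 = (t + v) - 20 = -20 + t + v)
y(h) = -36 + 6*h (y(h) = 6*(-20 + 14 + h) = 6*(-6 + h) = -36 + 6*h)
y(-213)/18674 + j/(-4016) = (-36 + 6*(-213))/18674 - 2284/(-4016) = (-36 - 1278)*(1/18674) - 2284*(-1/4016) = -1314*1/18674 + 571/1004 = -657/9337 + 571/1004 = 4671799/9374348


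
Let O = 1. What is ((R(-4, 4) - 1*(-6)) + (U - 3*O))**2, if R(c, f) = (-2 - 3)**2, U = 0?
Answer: 784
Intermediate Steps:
R(c, f) = 25 (R(c, f) = (-5)**2 = 25)
((R(-4, 4) - 1*(-6)) + (U - 3*O))**2 = ((25 - 1*(-6)) + (0 - 3*1))**2 = ((25 + 6) + (0 - 3))**2 = (31 - 3)**2 = 28**2 = 784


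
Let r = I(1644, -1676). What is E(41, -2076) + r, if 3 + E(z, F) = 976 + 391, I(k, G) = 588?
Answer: 1952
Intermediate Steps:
E(z, F) = 1364 (E(z, F) = -3 + (976 + 391) = -3 + 1367 = 1364)
r = 588
E(41, -2076) + r = 1364 + 588 = 1952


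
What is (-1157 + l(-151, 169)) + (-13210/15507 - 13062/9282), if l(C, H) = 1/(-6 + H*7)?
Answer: -4676023916435/4033634319 ≈ -1159.3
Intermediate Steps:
l(C, H) = 1/(-6 + 7*H)
(-1157 + l(-151, 169)) + (-13210/15507 - 13062/9282) = (-1157 + 1/(-6 + 7*169)) + (-13210/15507 - 13062/9282) = (-1157 + 1/(-6 + 1183)) + (-13210*1/15507 - 13062*1/9282) = (-1157 + 1/1177) + (-13210/15507 - 311/221) = (-1157 + 1/1177) - 7742087/3427047 = -1361788/1177 - 7742087/3427047 = -4676023916435/4033634319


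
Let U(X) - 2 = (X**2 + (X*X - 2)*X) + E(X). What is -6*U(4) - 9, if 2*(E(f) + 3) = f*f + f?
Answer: -495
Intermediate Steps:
E(f) = -3 + f/2 + f**2/2 (E(f) = -3 + (f*f + f)/2 = -3 + (f**2 + f)/2 = -3 + (f + f**2)/2 = -3 + (f/2 + f**2/2) = -3 + f/2 + f**2/2)
U(X) = -1 + X/2 + 3*X**2/2 + X*(-2 + X**2) (U(X) = 2 + ((X**2 + (X*X - 2)*X) + (-3 + X/2 + X**2/2)) = 2 + ((X**2 + (X**2 - 2)*X) + (-3 + X/2 + X**2/2)) = 2 + ((X**2 + (-2 + X**2)*X) + (-3 + X/2 + X**2/2)) = 2 + ((X**2 + X*(-2 + X**2)) + (-3 + X/2 + X**2/2)) = 2 + (-3 + X/2 + 3*X**2/2 + X*(-2 + X**2)) = -1 + X/2 + 3*X**2/2 + X*(-2 + X**2))
-6*U(4) - 9 = -6*(-1 + 4**3 - 3/2*4 + (3/2)*4**2) - 9 = -6*(-1 + 64 - 6 + (3/2)*16) - 9 = -6*(-1 + 64 - 6 + 24) - 9 = -6*81 - 9 = -486 - 9 = -495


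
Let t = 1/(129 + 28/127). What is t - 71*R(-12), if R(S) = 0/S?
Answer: 127/16411 ≈ 0.0077387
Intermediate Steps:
t = 127/16411 (t = 1/(129 + 28*(1/127)) = 1/(129 + 28/127) = 1/(16411/127) = 127/16411 ≈ 0.0077387)
R(S) = 0
t - 71*R(-12) = 127/16411 - 71*0 = 127/16411 + 0 = 127/16411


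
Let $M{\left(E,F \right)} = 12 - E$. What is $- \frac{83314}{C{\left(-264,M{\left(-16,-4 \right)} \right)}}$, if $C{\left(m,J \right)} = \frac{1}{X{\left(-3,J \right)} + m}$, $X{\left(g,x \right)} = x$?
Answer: $19662104$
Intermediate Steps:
$C{\left(m,J \right)} = \frac{1}{J + m}$
$- \frac{83314}{C{\left(-264,M{\left(-16,-4 \right)} \right)}} = - \frac{83314}{\frac{1}{\left(12 - -16\right) - 264}} = - \frac{83314}{\frac{1}{\left(12 + 16\right) - 264}} = - \frac{83314}{\frac{1}{28 - 264}} = - \frac{83314}{\frac{1}{-236}} = - \frac{83314}{- \frac{1}{236}} = \left(-83314\right) \left(-236\right) = 19662104$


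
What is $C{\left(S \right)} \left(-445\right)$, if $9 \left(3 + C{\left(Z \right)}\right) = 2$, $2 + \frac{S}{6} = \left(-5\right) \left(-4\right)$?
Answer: $\frac{11125}{9} \approx 1236.1$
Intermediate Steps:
$S = 108$ ($S = -12 + 6 \left(\left(-5\right) \left(-4\right)\right) = -12 + 6 \cdot 20 = -12 + 120 = 108$)
$C{\left(Z \right)} = - \frac{25}{9}$ ($C{\left(Z \right)} = -3 + \frac{1}{9} \cdot 2 = -3 + \frac{2}{9} = - \frac{25}{9}$)
$C{\left(S \right)} \left(-445\right) = \left(- \frac{25}{9}\right) \left(-445\right) = \frac{11125}{9}$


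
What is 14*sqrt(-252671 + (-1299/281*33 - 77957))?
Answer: 14*I*sqrt(26118763135)/281 ≈ 8051.9*I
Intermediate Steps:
14*sqrt(-252671 + (-1299/281*33 - 77957)) = 14*sqrt(-252671 + (-42867/281 - 77957)) = 14*sqrt(-252671 - 21948784/281) = 14*sqrt(-92949335/281) = 14*(I*sqrt(26118763135)/281) = 14*I*sqrt(26118763135)/281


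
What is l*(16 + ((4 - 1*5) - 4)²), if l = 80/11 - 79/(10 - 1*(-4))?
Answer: 10291/154 ≈ 66.825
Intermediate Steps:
l = 251/154 (l = 80*(1/11) - 79/(10 + 4) = 80/11 - 79/14 = 251/154 ≈ 1.6299)
l*(16 + ((4 - 1*5) - 4)²) = 251*(16 + ((4 - 1*5) - 4)²)/154 = 251*(16 + ((4 - 5) - 4)²)/154 = 251*(16 + (-1 - 4)²)/154 = 251*(16 + (-5)²)/154 = 251*(16 + 25)/154 = (251/154)*41 = 10291/154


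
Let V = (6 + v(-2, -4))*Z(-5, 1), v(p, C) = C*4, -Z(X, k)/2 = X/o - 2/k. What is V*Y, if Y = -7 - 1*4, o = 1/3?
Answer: 3740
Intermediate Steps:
o = ⅓ ≈ 0.33333
Z(X, k) = -6*X + 4/k (Z(X, k) = -2*(X/(⅓) - 2/k) = -2*(X*3 - 2/k) = -2*(3*X - 2/k) = -2*(-2/k + 3*X) = -6*X + 4/k)
v(p, C) = 4*C
Y = -11 (Y = -7 - 4 = -11)
V = -340 (V = (6 + 4*(-4))*(-6*(-5) + 4/1) = (6 - 16)*(30 + 4*1) = -10*(30 + 4) = -10*34 = -340)
V*Y = -340*(-11) = 3740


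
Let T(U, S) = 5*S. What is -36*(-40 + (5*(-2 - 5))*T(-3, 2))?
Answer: 14040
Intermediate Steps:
-36*(-40 + (5*(-2 - 5))*T(-3, 2)) = -36*(-40 + (5*(-2 - 5))*(5*2)) = -36*(-40 + (5*(-7))*10) = -36*(-40 - 35*10) = -36*(-40 - 350) = -36*(-390) = 14040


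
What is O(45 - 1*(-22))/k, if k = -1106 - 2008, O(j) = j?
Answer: -67/3114 ≈ -0.021516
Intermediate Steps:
k = -3114
O(45 - 1*(-22))/k = (45 - 1*(-22))/(-3114) = (45 + 22)*(-1/3114) = 67*(-1/3114) = -67/3114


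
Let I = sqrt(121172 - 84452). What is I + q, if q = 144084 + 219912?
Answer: 363996 + 12*sqrt(255) ≈ 3.6419e+5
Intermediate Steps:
q = 363996
I = 12*sqrt(255) (I = sqrt(36720) = 12*sqrt(255) ≈ 191.62)
I + q = 12*sqrt(255) + 363996 = 363996 + 12*sqrt(255)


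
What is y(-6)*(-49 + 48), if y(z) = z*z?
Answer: -36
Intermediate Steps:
y(z) = z²
y(-6)*(-49 + 48) = (-6)²*(-49 + 48) = 36*(-1) = -36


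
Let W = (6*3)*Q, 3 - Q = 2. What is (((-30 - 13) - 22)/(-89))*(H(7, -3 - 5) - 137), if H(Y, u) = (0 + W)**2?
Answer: 12155/89 ≈ 136.57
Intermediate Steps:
Q = 1 (Q = 3 - 1*2 = 3 - 2 = 1)
W = 18 (W = (6*3)*1 = 18*1 = 18)
H(Y, u) = 324 (H(Y, u) = (0 + 18)**2 = 18**2 = 324)
(((-30 - 13) - 22)/(-89))*(H(7, -3 - 5) - 137) = (((-30 - 13) - 22)/(-89))*(324 - 137) = ((-43 - 22)*(-1/89))*187 = -65*(-1/89)*187 = (65/89)*187 = 12155/89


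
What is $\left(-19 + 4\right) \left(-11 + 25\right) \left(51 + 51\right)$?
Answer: $-21420$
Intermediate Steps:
$\left(-19 + 4\right) \left(-11 + 25\right) \left(51 + 51\right) = \left(-15\right) 14 \cdot 102 = \left(-210\right) 102 = -21420$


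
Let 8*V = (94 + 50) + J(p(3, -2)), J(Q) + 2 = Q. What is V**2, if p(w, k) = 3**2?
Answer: 22801/64 ≈ 356.27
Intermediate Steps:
p(w, k) = 9
J(Q) = -2 + Q
V = 151/8 (V = ((94 + 50) + (-2 + 9))/8 = (144 + 7)/8 = (1/8)*151 = 151/8 ≈ 18.875)
V**2 = (151/8)**2 = 22801/64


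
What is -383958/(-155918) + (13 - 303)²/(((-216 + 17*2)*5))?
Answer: -91166443/1013467 ≈ -89.955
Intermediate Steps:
-383958/(-155918) + (13 - 303)²/(((-216 + 17*2)*5)) = -383958*(-1/155918) + (-290)²/(((-216 + 34)*5)) = 191979/77959 + 84100/((-182*5)) = 191979/77959 + 84100/(-910) = 191979/77959 + 84100*(-1/910) = 191979/77959 - 8410/91 = -91166443/1013467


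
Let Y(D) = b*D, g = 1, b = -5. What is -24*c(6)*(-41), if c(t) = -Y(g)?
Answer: 4920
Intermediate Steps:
Y(D) = -5*D
c(t) = 5 (c(t) = -(-5) = -1*(-5) = 5)
-24*c(6)*(-41) = -24*5*(-41) = -120*(-41) = 4920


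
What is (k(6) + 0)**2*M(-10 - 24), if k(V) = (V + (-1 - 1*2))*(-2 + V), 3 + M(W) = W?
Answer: -5328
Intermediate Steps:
M(W) = -3 + W
k(V) = (-3 + V)*(-2 + V) (k(V) = (V + (-1 - 2))*(-2 + V) = (V - 3)*(-2 + V) = (-3 + V)*(-2 + V))
(k(6) + 0)**2*M(-10 - 24) = ((6 + 6**2 - 5*6) + 0)**2*(-3 + (-10 - 24)) = ((6 + 36 - 30) + 0)**2*(-3 - 34) = (12 + 0)**2*(-37) = 12**2*(-37) = 144*(-37) = -5328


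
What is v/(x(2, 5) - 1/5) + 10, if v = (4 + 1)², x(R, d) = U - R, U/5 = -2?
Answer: 485/61 ≈ 7.9508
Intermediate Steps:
U = -10 (U = 5*(-2) = -10)
x(R, d) = -10 - R
v = 25 (v = 5² = 25)
v/(x(2, 5) - 1/5) + 10 = 25/((-10 - 1*2) - 1/5) + 10 = 25/((-10 - 2) - 1*⅕) + 10 = 25/(-12 - ⅕) + 10 = 25/(-61/5) + 10 = 25*(-5/61) + 10 = -125/61 + 10 = 485/61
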